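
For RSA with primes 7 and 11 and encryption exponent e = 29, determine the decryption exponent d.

Step 1: n = 7 * 11 = 77.
Step 2: phi(n) = 6 * 10 = 60.
Step 3: Find d such that 29 * d = 1 (mod 60).
Step 4: d = 29^(-1) mod 60 = 29.
Verification: 29 * 29 = 841 = 14 * 60 + 1.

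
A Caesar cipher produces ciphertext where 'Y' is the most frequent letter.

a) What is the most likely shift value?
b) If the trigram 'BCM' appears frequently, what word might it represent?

Step 1: In English, 'E' is the most frequent letter (12.7%).
Step 2: The most frequent ciphertext letter is 'Y' (position 24).
Step 3: Shift = (24 - 4) mod 26 = 20.
Step 4: Decrypt 'BCM' by shifting back 20:
  B -> H
  C -> I
  M -> S
Step 5: 'BCM' decrypts to 'HIS'.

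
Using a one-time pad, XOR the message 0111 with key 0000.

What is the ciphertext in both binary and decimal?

Step 1: Write out the XOR operation bit by bit:
  Message: 0111
  Key:     0000
  XOR:     0111
Step 2: Convert to decimal: 0111 = 7.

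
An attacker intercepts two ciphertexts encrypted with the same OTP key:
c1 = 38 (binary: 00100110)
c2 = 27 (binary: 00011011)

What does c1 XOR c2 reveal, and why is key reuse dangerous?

Step 1: c1 XOR c2 = (m1 XOR k) XOR (m2 XOR k).
Step 2: By XOR associativity/commutativity: = m1 XOR m2 XOR k XOR k = m1 XOR m2.
Step 3: 00100110 XOR 00011011 = 00111101 = 61.
Step 4: The key cancels out! An attacker learns m1 XOR m2 = 61, revealing the relationship between plaintexts.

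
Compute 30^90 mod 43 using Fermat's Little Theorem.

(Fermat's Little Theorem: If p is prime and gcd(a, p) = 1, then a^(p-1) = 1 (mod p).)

Step 1: Since 43 is prime, by Fermat's Little Theorem: 30^42 = 1 (mod 43).
Step 2: Reduce exponent: 90 mod 42 = 6.
Step 3: So 30^90 = 30^6 (mod 43).
Step 4: 30^6 mod 43 = 16.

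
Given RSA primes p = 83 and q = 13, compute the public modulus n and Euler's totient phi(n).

Step 1: n = p * q = 83 * 13 = 1079.
Step 2: phi(n) = (p-1)(q-1) = 82 * 12 = 984.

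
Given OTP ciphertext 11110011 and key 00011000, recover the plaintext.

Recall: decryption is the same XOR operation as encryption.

Step 1: XOR ciphertext with key:
  Ciphertext: 11110011
  Key:        00011000
  XOR:        11101011
Step 2: Plaintext = 11101011 = 235 in decimal.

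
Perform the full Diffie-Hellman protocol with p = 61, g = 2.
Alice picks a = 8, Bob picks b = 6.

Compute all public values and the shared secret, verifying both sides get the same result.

Step 1: A = g^a mod p = 2^8 mod 61 = 12.
Step 2: B = g^b mod p = 2^6 mod 61 = 3.
Step 3: Alice computes s = B^a mod p = 3^8 mod 61 = 34.
Step 4: Bob computes s = A^b mod p = 12^6 mod 61 = 34.
Both sides agree: shared secret = 34.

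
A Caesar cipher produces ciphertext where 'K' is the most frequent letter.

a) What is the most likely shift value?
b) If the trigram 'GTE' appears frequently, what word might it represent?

Step 1: In English, 'E' is the most frequent letter (12.7%).
Step 2: The most frequent ciphertext letter is 'K' (position 10).
Step 3: Shift = (10 - 4) mod 26 = 6.
Step 4: Decrypt 'GTE' by shifting back 6:
  G -> A
  T -> N
  E -> Y
Step 5: 'GTE' decrypts to 'ANY'.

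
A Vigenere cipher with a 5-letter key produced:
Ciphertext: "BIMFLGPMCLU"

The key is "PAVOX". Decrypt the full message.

Step 1: Key 'PAVOX' has length 5. Extended key: PAVOXPAVOXP
Step 2: Decrypt each position:
  B(1) - P(15) = 12 = M
  I(8) - A(0) = 8 = I
  M(12) - V(21) = 17 = R
  F(5) - O(14) = 17 = R
  L(11) - X(23) = 14 = O
  G(6) - P(15) = 17 = R
  P(15) - A(0) = 15 = P
  M(12) - V(21) = 17 = R
  C(2) - O(14) = 14 = O
  L(11) - X(23) = 14 = O
  U(20) - P(15) = 5 = F
Plaintext: MIRRORPROOF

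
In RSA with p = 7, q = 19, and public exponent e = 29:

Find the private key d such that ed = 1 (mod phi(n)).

Step 1: n = 7 * 19 = 133.
Step 2: phi(n) = 6 * 18 = 108.
Step 3: Find d such that 29 * d = 1 (mod 108).
Step 4: d = 29^(-1) mod 108 = 41.
Verification: 29 * 41 = 1189 = 11 * 108 + 1.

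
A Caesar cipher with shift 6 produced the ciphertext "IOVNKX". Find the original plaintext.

Step 1: Reverse the shift by subtracting 6 from each letter position.
  I (position 8) -> position (8-6) mod 26 = 2 -> C
  O (position 14) -> position (14-6) mod 26 = 8 -> I
  V (position 21) -> position (21-6) mod 26 = 15 -> P
  N (position 13) -> position (13-6) mod 26 = 7 -> H
  K (position 10) -> position (10-6) mod 26 = 4 -> E
  X (position 23) -> position (23-6) mod 26 = 17 -> R
Decrypted message: CIPHER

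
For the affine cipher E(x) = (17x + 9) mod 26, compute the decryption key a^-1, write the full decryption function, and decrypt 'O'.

Step 1: Find a^-1, the modular inverse of 17 mod 26.
Step 2: We need 17 * a^-1 = 1 (mod 26).
Step 3: 17 * 23 = 391 = 15 * 26 + 1, so a^-1 = 23.
Step 4: D(y) = 23(y - 9) mod 26.
Step 5: Apply to 'O' (y = 14): D(14) = 23 * (14 - 9) mod 26 = 23 * 5 mod 26 = 11 -> 'L'.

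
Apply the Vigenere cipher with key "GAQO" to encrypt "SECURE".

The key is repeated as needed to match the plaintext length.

Step 1: Repeat key to match plaintext length:
  Plaintext: SECURE
  Key:       GAQOGA
Step 2: Encrypt each letter:
  S(18) + G(6) = (18+6) mod 26 = 24 = Y
  E(4) + A(0) = (4+0) mod 26 = 4 = E
  C(2) + Q(16) = (2+16) mod 26 = 18 = S
  U(20) + O(14) = (20+14) mod 26 = 8 = I
  R(17) + G(6) = (17+6) mod 26 = 23 = X
  E(4) + A(0) = (4+0) mod 26 = 4 = E
Ciphertext: YESIXE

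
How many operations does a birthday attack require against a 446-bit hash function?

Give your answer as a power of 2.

Step 1: The birthday paradox gives collision probability ~50% after sqrt(2^n) = 2^(n/2) hashes.
Step 2: For 446-bit output: 2^(446/2) = 2^223.
Step 3: Approximately 2^223 hash computations needed.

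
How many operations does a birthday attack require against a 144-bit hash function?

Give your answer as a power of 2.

Step 1: The birthday paradox gives collision probability ~50% after sqrt(2^n) = 2^(n/2) hashes.
Step 2: For 144-bit output: 2^(144/2) = 2^72.
Step 3: Approximately 2^72 hash computations needed.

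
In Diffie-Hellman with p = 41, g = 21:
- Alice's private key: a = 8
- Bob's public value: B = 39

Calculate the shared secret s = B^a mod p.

Step 1: s = B^a mod p = 39^8 mod 41.
  39^1 mod 41 = 39
  39^2 mod 41 = (39 * 39) mod 41 = 4
  39^3 mod 41 = (4 * 39) mod 41 = 33
  39^4 mod 41 = (33 * 39) mod 41 = 16
  39^5 mod 41 = (16 * 39) mod 41 = 9
  39^6 mod 41 = (9 * 39) mod 41 = 23
  39^7 mod 41 = (23 * 39) mod 41 = 36
  39^8 mod 41 = (36 * 39) mod 41 = 10
Result: shared secret = 10.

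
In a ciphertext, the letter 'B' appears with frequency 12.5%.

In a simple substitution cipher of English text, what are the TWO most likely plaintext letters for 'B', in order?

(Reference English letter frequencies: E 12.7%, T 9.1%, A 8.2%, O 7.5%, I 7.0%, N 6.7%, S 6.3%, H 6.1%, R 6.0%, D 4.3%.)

Step 1: Observed frequency of 'B' is 12.5%.
Step 2: Compute distances to each reference frequency and sort:
  E (12.7%): difference = 0.2% <-- BEST
  T (9.1%): difference = 3.4% <-- RUNNER-UP
  A (8.2%): difference = 4.3%
  O (7.5%): difference = 5.0%
  I (7.0%): difference = 5.5%
Step 3: Most likely is 'E' (12.7%, diff 0.2%); second most likely is 'T' (9.1%, diff 3.4%).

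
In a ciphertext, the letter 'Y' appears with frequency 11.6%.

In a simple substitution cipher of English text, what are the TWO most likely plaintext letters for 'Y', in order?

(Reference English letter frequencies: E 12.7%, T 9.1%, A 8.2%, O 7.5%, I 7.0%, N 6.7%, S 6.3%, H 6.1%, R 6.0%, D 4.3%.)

Step 1: Observed frequency of 'Y' is 11.6%.
Step 2: Compute distances to each reference frequency and sort:
  E (12.7%): difference = 1.1% <-- BEST
  T (9.1%): difference = 2.5% <-- RUNNER-UP
  A (8.2%): difference = 3.4%
  O (7.5%): difference = 4.1%
  I (7.0%): difference = 4.6%
Step 3: Most likely is 'E' (12.7%, diff 1.1%); second most likely is 'T' (9.1%, diff 2.5%).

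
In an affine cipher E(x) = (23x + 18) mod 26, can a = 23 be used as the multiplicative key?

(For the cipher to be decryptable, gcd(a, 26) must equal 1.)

Step 1: Compute gcd(23, 26).
Step 2: gcd(23, 26) = 1.
Since gcd = 1, 23 is coprime with 26, so it is a valid key.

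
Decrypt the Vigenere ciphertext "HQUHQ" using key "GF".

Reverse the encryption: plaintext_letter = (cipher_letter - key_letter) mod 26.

Step 1: Extend key: GFGFG
Step 2: Decrypt each letter (c - k) mod 26:
  H(7) - G(6) = (7-6) mod 26 = 1 = B
  Q(16) - F(5) = (16-5) mod 26 = 11 = L
  U(20) - G(6) = (20-6) mod 26 = 14 = O
  H(7) - F(5) = (7-5) mod 26 = 2 = C
  Q(16) - G(6) = (16-6) mod 26 = 10 = K
Plaintext: BLOCK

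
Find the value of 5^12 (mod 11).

Step 1: Compute 5^12 mod 11 step by step, reducing modulo 11 at each step.
  5^1 mod 11 = 5
  5^2 mod 11 = (5 * 5) mod 11 = 3
  5^3 mod 11 = (3 * 5) mod 11 = 4
  5^4 mod 11 = (4 * 5) mod 11 = 9
  5^5 mod 11 = (9 * 5) mod 11 = 1
  5^6 mod 11 = (1 * 5) mod 11 = 5
  5^7 mod 11 = (5 * 5) mod 11 = 3
  5^8 mod 11 = (3 * 5) mod 11 = 4
  5^9 mod 11 = (4 * 5) mod 11 = 9
  5^10 mod 11 = (9 * 5) mod 11 = 1
  5^11 mod 11 = (1 * 5) mod 11 = 5
  5^12 mod 11 = (5 * 5) mod 11 = 3
Step 2: Result = 3.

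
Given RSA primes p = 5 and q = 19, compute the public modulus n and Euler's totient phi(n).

Step 1: n = p * q = 5 * 19 = 95.
Step 2: phi(n) = (p-1)(q-1) = 4 * 18 = 72.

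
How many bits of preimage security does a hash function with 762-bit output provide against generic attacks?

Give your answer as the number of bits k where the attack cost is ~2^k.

Step 1: The hash has a 762-bit output.
Step 2: Preimage resistance means: given a digest h(x), it should be infeasible to find any input that hashes to it.
With a 762-bit output there are 2^762 possible digests, so a generic brute-force preimage search costs about 2^762 evaluations.
Step 3: Security level = 762 bits.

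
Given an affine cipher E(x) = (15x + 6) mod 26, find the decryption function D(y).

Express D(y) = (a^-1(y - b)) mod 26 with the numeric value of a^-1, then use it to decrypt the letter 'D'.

Step 1: Find a^-1, the modular inverse of 15 mod 26.
Step 2: We need 15 * a^-1 = 1 (mod 26).
Step 3: 15 * 7 = 105 = 4 * 26 + 1, so a^-1 = 7.
Step 4: D(y) = 7(y - 6) mod 26.
Step 5: Apply to 'D' (y = 3): D(3) = 7 * (3 - 6) mod 26 = 7 * -3 mod 26 = 5 -> 'F'.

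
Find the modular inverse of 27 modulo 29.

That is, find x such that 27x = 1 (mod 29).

Step 1: We need x such that 27 * x = 1 (mod 29).
Step 2: Using the extended Euclidean algorithm or trial:
  27 * 14 = 378 = 13 * 29 + 1.
Step 3: Since 378 mod 29 = 1, the inverse is x = 14.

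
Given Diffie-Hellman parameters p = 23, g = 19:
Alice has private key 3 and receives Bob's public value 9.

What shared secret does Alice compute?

Step 1: s = B^a mod p = 9^3 mod 23.
  9^1 mod 23 = 9
  9^2 mod 23 = (9 * 9) mod 23 = 12
  9^3 mod 23 = (12 * 9) mod 23 = 16
Result: shared secret = 16.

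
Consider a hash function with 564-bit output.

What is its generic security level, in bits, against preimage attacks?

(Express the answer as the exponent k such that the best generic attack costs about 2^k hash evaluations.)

Step 1: The hash has a 564-bit output.
Step 2: Preimage resistance means: given a digest h(x), it should be infeasible to find any input that hashes to it.
With a 564-bit output there are 2^564 possible digests, so a generic brute-force preimage search costs about 2^564 evaluations.
Step 3: Security level = 564 bits.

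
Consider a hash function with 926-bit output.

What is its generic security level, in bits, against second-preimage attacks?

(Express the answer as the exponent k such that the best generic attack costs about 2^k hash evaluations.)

Step 1: The hash has a 926-bit output.
Step 2: Second-preimage resistance means: given a specific input x, it should be infeasible to find a different y with h(y) = h(x).
With a 926-bit output, a generic search for a second preimage costs about 2^926 evaluations (each trial matches the fixed target with probability 2^-926).
Step 3: Security level = 926 bits.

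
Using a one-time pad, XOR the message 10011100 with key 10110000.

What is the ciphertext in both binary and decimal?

Step 1: Write out the XOR operation bit by bit:
  Message: 10011100
  Key:     10110000
  XOR:     00101100
Step 2: Convert to decimal: 00101100 = 44.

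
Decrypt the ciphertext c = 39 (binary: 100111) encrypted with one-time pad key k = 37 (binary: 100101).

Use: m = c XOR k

Step 1: XOR ciphertext with key:
  Ciphertext: 100111
  Key:        100101
  XOR:        000010
Step 2: Plaintext = 000010 = 2 in decimal.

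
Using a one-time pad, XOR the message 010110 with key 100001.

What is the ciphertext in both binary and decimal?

Step 1: Write out the XOR operation bit by bit:
  Message: 010110
  Key:     100001
  XOR:     110111
Step 2: Convert to decimal: 110111 = 55.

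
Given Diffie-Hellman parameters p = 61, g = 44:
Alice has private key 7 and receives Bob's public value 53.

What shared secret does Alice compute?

Step 1: s = B^a mod p = 53^7 mod 61.
  53^1 mod 61 = 53
  53^2 mod 61 = (53 * 53) mod 61 = 3
  53^3 mod 61 = (3 * 53) mod 61 = 37
  53^4 mod 61 = (37 * 53) mod 61 = 9
  53^5 mod 61 = (9 * 53) mod 61 = 50
  53^6 mod 61 = (50 * 53) mod 61 = 27
  53^7 mod 61 = (27 * 53) mod 61 = 28
Result: shared secret = 28.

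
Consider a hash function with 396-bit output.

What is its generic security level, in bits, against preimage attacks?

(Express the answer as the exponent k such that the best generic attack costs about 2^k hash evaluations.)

Step 1: The hash has a 396-bit output.
Step 2: Preimage resistance means: given a digest h(x), it should be infeasible to find any input that hashes to it.
With a 396-bit output there are 2^396 possible digests, so a generic brute-force preimage search costs about 2^396 evaluations.
Step 3: Security level = 396 bits.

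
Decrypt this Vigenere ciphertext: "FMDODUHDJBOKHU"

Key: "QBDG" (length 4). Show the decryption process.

Step 1: Key 'QBDG' has length 4. Extended key: QBDGQBDGQBDGQB
Step 2: Decrypt each position:
  F(5) - Q(16) = 15 = P
  M(12) - B(1) = 11 = L
  D(3) - D(3) = 0 = A
  O(14) - G(6) = 8 = I
  D(3) - Q(16) = 13 = N
  U(20) - B(1) = 19 = T
  H(7) - D(3) = 4 = E
  D(3) - G(6) = 23 = X
  J(9) - Q(16) = 19 = T
  B(1) - B(1) = 0 = A
  O(14) - D(3) = 11 = L
  K(10) - G(6) = 4 = E
  H(7) - Q(16) = 17 = R
  U(20) - B(1) = 19 = T
Plaintext: PLAINTEXTALERT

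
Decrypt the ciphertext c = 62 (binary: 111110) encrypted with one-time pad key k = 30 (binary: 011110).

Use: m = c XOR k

Step 1: XOR ciphertext with key:
  Ciphertext: 111110
  Key:        011110
  XOR:        100000
Step 2: Plaintext = 100000 = 32 in decimal.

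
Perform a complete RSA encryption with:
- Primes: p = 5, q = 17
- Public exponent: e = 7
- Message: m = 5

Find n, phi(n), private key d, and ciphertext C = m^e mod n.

Step 1: n = 5 * 17 = 85.
Step 2: phi(n) = (5-1)(17-1) = 4 * 16 = 64.
Step 3: Find d = 7^(-1) mod 64 = 55.
  Verify: 7 * 55 = 385 = 1 (mod 64).
Step 4: C = 5^7 mod 85 = 10.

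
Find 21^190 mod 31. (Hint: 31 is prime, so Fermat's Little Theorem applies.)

Step 1: Since 31 is prime, by Fermat's Little Theorem: 21^30 = 1 (mod 31).
Step 2: Reduce exponent: 190 mod 30 = 10.
Step 3: So 21^190 = 21^10 (mod 31).
Step 4: 21^10 mod 31 = 5.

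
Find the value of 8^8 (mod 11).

Step 1: Compute 8^8 mod 11 step by step, reducing modulo 11 at each step.
  8^1 mod 11 = 8
  8^2 mod 11 = (8 * 8) mod 11 = 9
  8^3 mod 11 = (9 * 8) mod 11 = 6
  8^4 mod 11 = (6 * 8) mod 11 = 4
  8^5 mod 11 = (4 * 8) mod 11 = 10
  8^6 mod 11 = (10 * 8) mod 11 = 3
  8^7 mod 11 = (3 * 8) mod 11 = 2
  8^8 mod 11 = (2 * 8) mod 11 = 5
Step 2: Result = 5.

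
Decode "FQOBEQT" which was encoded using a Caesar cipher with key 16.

Step 1: Reverse the shift by subtracting 16 from each letter position.
  F (position 5) -> position (5-16) mod 26 = 15 -> P
  Q (position 16) -> position (16-16) mod 26 = 0 -> A
  O (position 14) -> position (14-16) mod 26 = 24 -> Y
  B (position 1) -> position (1-16) mod 26 = 11 -> L
  E (position 4) -> position (4-16) mod 26 = 14 -> O
  Q (position 16) -> position (16-16) mod 26 = 0 -> A
  T (position 19) -> position (19-16) mod 26 = 3 -> D
Decrypted message: PAYLOAD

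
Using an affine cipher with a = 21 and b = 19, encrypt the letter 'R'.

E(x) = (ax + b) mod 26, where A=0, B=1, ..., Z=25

Step 1: Convert 'R' to number: x = 17.
Step 2: E(17) = (21 * 17 + 19) mod 26 = 376 mod 26 = 12.
Step 3: Convert 12 back to letter: M.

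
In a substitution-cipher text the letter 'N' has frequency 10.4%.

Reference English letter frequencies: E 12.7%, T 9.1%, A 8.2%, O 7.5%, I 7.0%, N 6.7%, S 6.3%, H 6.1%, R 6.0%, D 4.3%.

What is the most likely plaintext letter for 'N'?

Step 1: The observed frequency is 10.4%.
Step 2: Compare with English frequencies:
  E: 12.7% (difference: 2.3%)
  T: 9.1% (difference: 1.3%) <-- closest
  A: 8.2% (difference: 2.2%)
  O: 7.5% (difference: 2.9%)
  I: 7.0% (difference: 3.4%)
  N: 6.7% (difference: 3.7%)
  S: 6.3% (difference: 4.1%)
  H: 6.1% (difference: 4.3%)
  R: 6.0% (difference: 4.4%)
  D: 4.3% (difference: 6.1%)
Step 3: 'N' most likely represents 'T' (frequency 9.1%).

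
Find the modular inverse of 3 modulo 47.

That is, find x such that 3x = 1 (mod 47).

Step 1: We need x such that 3 * x = 1 (mod 47).
Step 2: Using the extended Euclidean algorithm or trial:
  3 * 16 = 48 = 1 * 47 + 1.
Step 3: Since 48 mod 47 = 1, the inverse is x = 16.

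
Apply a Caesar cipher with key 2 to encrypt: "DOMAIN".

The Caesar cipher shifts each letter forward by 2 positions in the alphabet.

Step 1: For each letter, shift forward by 2 positions (mod 26).
  D (position 3) -> position (3+2) mod 26 = 5 -> F
  O (position 14) -> position (14+2) mod 26 = 16 -> Q
  M (position 12) -> position (12+2) mod 26 = 14 -> O
  A (position 0) -> position (0+2) mod 26 = 2 -> C
  I (position 8) -> position (8+2) mod 26 = 10 -> K
  N (position 13) -> position (13+2) mod 26 = 15 -> P
Result: FQOCKP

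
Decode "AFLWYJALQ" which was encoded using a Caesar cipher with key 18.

Step 1: Reverse the shift by subtracting 18 from each letter position.
  A (position 0) -> position (0-18) mod 26 = 8 -> I
  F (position 5) -> position (5-18) mod 26 = 13 -> N
  L (position 11) -> position (11-18) mod 26 = 19 -> T
  W (position 22) -> position (22-18) mod 26 = 4 -> E
  Y (position 24) -> position (24-18) mod 26 = 6 -> G
  J (position 9) -> position (9-18) mod 26 = 17 -> R
  A (position 0) -> position (0-18) mod 26 = 8 -> I
  L (position 11) -> position (11-18) mod 26 = 19 -> T
  Q (position 16) -> position (16-18) mod 26 = 24 -> Y
Decrypted message: INTEGRITY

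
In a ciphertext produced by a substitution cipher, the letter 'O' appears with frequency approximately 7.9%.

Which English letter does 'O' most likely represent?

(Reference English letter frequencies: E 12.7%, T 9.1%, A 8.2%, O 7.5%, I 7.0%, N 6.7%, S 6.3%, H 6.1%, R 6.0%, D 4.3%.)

Step 1: The observed frequency is 7.9%.
Step 2: Compare with English frequencies:
  E: 12.7% (difference: 4.8%)
  T: 9.1% (difference: 1.2%)
  A: 8.2% (difference: 0.3%) <-- closest
  O: 7.5% (difference: 0.4%)
  I: 7.0% (difference: 0.9%)
  N: 6.7% (difference: 1.2%)
  S: 6.3% (difference: 1.6%)
  H: 6.1% (difference: 1.8%)
  R: 6.0% (difference: 1.9%)
  D: 4.3% (difference: 3.6%)
Step 3: 'O' most likely represents 'A' (frequency 8.2%).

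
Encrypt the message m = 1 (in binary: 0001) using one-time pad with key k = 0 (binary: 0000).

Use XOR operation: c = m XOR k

Step 1: Write out the XOR operation bit by bit:
  Message: 0001
  Key:     0000
  XOR:     0001
Step 2: Convert to decimal: 0001 = 1.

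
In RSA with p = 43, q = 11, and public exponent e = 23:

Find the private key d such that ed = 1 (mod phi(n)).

Step 1: n = 43 * 11 = 473.
Step 2: phi(n) = 42 * 10 = 420.
Step 3: Find d such that 23 * d = 1 (mod 420).
Step 4: d = 23^(-1) mod 420 = 347.
Verification: 23 * 347 = 7981 = 19 * 420 + 1.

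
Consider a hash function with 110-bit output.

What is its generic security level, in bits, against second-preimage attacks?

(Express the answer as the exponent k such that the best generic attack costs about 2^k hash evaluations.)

Step 1: The hash has a 110-bit output.
Step 2: Second-preimage resistance means: given a specific input x, it should be infeasible to find a different y with h(y) = h(x).
With a 110-bit output, a generic search for a second preimage costs about 2^110 evaluations (each trial matches the fixed target with probability 2^-110).
Step 3: Security level = 110 bits.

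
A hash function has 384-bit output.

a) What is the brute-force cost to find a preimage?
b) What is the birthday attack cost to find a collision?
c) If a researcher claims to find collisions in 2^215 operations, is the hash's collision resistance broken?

Step 1: Preimage resistance requires brute-force of 2^384 operations.
Step 2: Collision resistance (birthday bound) = 2^(384/2) = 2^192.
Step 3: The claimed attack costs 2^215 operations.
Step 4: Since 2^215 >= 2^192, the claimed attack is no faster than the generic birthday attack, so this does not break collision resistance.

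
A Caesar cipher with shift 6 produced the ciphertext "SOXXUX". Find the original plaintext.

Step 1: Reverse the shift by subtracting 6 from each letter position.
  S (position 18) -> position (18-6) mod 26 = 12 -> M
  O (position 14) -> position (14-6) mod 26 = 8 -> I
  X (position 23) -> position (23-6) mod 26 = 17 -> R
  X (position 23) -> position (23-6) mod 26 = 17 -> R
  U (position 20) -> position (20-6) mod 26 = 14 -> O
  X (position 23) -> position (23-6) mod 26 = 17 -> R
Decrypted message: MIRROR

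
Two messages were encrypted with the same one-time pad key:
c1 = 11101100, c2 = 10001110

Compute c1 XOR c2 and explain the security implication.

Step 1: c1 XOR c2 = (m1 XOR k) XOR (m2 XOR k).
Step 2: By XOR associativity/commutativity: = m1 XOR m2 XOR k XOR k = m1 XOR m2.
Step 3: 11101100 XOR 10001110 = 01100010 = 98.
Step 4: The key cancels out! An attacker learns m1 XOR m2 = 98, revealing the relationship between plaintexts.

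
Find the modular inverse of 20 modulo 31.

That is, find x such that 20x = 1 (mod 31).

Step 1: We need x such that 20 * x = 1 (mod 31).
Step 2: Using the extended Euclidean algorithm or trial:
  20 * 14 = 280 = 9 * 31 + 1.
Step 3: Since 280 mod 31 = 1, the inverse is x = 14.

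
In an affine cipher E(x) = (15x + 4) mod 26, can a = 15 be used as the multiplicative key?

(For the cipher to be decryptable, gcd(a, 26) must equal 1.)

Step 1: Compute gcd(15, 26).
Step 2: gcd(15, 26) = 1.
Since gcd = 1, 15 is coprime with 26, so it is a valid key.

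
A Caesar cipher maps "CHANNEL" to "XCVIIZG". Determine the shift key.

Step 1: Compare first letters: C (position 2) -> X (position 23).
Step 2: Shift = (23 - 2) mod 26 = 21.
The shift value is 21.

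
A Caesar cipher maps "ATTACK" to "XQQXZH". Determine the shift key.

Step 1: Compare first letters: A (position 0) -> X (position 23).
Step 2: Shift = (23 - 0) mod 26 = 23.
The shift value is 23.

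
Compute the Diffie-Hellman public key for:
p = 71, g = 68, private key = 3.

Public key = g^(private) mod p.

Step 1: A = g^a mod p = 68^3 mod 71.
  68^1 mod 71 = 68
  68^2 mod 71 = (68 * 68) mod 71 = 9
  68^3 mod 71 = (9 * 68) mod 71 = 44
Result: A = 44.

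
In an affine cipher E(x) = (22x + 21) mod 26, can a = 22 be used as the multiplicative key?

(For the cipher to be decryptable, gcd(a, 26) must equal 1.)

Step 1: Compute gcd(22, 26).
Step 2: gcd(22, 26) = 2.
Since gcd = 2 != 1, 22 shares a common factor with 26, so it cannot be used.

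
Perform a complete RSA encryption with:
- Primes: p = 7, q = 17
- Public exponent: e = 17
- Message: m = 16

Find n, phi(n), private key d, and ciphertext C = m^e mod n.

Step 1: n = 7 * 17 = 119.
Step 2: phi(n) = (7-1)(17-1) = 6 * 16 = 96.
Step 3: Find d = 17^(-1) mod 96 = 17.
  Verify: 17 * 17 = 289 = 1 (mod 96).
Step 4: C = 16^17 mod 119 = 67.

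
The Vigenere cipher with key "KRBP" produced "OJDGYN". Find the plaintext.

Step 1: Extend key: KRBPKR
Step 2: Decrypt each letter (c - k) mod 26:
  O(14) - K(10) = (14-10) mod 26 = 4 = E
  J(9) - R(17) = (9-17) mod 26 = 18 = S
  D(3) - B(1) = (3-1) mod 26 = 2 = C
  G(6) - P(15) = (6-15) mod 26 = 17 = R
  Y(24) - K(10) = (24-10) mod 26 = 14 = O
  N(13) - R(17) = (13-17) mod 26 = 22 = W
Plaintext: ESCROW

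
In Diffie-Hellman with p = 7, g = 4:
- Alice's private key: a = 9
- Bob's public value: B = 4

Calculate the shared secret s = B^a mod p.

Step 1: s = B^a mod p = 4^9 mod 7.
  4^1 mod 7 = 4
  4^2 mod 7 = (4 * 4) mod 7 = 2
  4^3 mod 7 = (2 * 4) mod 7 = 1
  4^4 mod 7 = (1 * 4) mod 7 = 4
  4^5 mod 7 = (4 * 4) mod 7 = 2
  4^6 mod 7 = (2 * 4) mod 7 = 1
  4^7 mod 7 = (1 * 4) mod 7 = 4
  4^8 mod 7 = (4 * 4) mod 7 = 2
  4^9 mod 7 = (2 * 4) mod 7 = 1
Result: shared secret = 1.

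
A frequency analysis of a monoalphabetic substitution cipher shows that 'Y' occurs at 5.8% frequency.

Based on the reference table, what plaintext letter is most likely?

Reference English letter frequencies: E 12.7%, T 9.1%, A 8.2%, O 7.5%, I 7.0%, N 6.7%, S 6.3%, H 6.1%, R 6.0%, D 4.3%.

Step 1: The observed frequency is 5.8%.
Step 2: Compare with English frequencies:
  E: 12.7% (difference: 6.9%)
  T: 9.1% (difference: 3.3%)
  A: 8.2% (difference: 2.4%)
  O: 7.5% (difference: 1.7%)
  I: 7.0% (difference: 1.2%)
  N: 6.7% (difference: 0.9%)
  S: 6.3% (difference: 0.5%)
  H: 6.1% (difference: 0.3%)
  R: 6.0% (difference: 0.2%) <-- closest
  D: 4.3% (difference: 1.5%)
Step 3: 'Y' most likely represents 'R' (frequency 6.0%).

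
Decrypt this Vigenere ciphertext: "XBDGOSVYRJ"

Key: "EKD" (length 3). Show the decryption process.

Step 1: Key 'EKD' has length 3. Extended key: EKDEKDEKDE
Step 2: Decrypt each position:
  X(23) - E(4) = 19 = T
  B(1) - K(10) = 17 = R
  D(3) - D(3) = 0 = A
  G(6) - E(4) = 2 = C
  O(14) - K(10) = 4 = E
  S(18) - D(3) = 15 = P
  V(21) - E(4) = 17 = R
  Y(24) - K(10) = 14 = O
  R(17) - D(3) = 14 = O
  J(9) - E(4) = 5 = F
Plaintext: TRACEPROOF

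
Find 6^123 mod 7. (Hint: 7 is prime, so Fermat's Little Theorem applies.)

Step 1: Since 7 is prime, by Fermat's Little Theorem: 6^6 = 1 (mod 7).
Step 2: Reduce exponent: 123 mod 6 = 3.
Step 3: So 6^123 = 6^3 (mod 7).
Step 4: 6^3 mod 7 = 6.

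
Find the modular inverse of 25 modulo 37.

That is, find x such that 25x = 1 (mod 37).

Step 1: We need x such that 25 * x = 1 (mod 37).
Step 2: Using the extended Euclidean algorithm or trial:
  25 * 3 = 75 = 2 * 37 + 1.
Step 3: Since 75 mod 37 = 1, the inverse is x = 3.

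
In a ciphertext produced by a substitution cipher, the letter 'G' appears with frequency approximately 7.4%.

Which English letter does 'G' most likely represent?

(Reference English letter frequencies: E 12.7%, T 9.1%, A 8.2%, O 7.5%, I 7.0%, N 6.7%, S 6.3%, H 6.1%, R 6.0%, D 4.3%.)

Step 1: The observed frequency is 7.4%.
Step 2: Compare with English frequencies:
  E: 12.7% (difference: 5.3%)
  T: 9.1% (difference: 1.7%)
  A: 8.2% (difference: 0.8%)
  O: 7.5% (difference: 0.1%) <-- closest
  I: 7.0% (difference: 0.4%)
  N: 6.7% (difference: 0.7%)
  S: 6.3% (difference: 1.1%)
  H: 6.1% (difference: 1.3%)
  R: 6.0% (difference: 1.4%)
  D: 4.3% (difference: 3.1%)
Step 3: 'G' most likely represents 'O' (frequency 7.5%).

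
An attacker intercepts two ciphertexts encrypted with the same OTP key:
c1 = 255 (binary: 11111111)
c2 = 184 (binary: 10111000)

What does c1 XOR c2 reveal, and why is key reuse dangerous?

Step 1: c1 XOR c2 = (m1 XOR k) XOR (m2 XOR k).
Step 2: By XOR associativity/commutativity: = m1 XOR m2 XOR k XOR k = m1 XOR m2.
Step 3: 11111111 XOR 10111000 = 01000111 = 71.
Step 4: The key cancels out! An attacker learns m1 XOR m2 = 71, revealing the relationship between plaintexts.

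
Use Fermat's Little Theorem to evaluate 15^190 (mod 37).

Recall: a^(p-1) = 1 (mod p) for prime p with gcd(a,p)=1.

Step 1: Since 37 is prime, by Fermat's Little Theorem: 15^36 = 1 (mod 37).
Step 2: Reduce exponent: 190 mod 36 = 10.
Step 3: So 15^190 = 15^10 (mod 37).
Step 4: 15^10 mod 37 = 21.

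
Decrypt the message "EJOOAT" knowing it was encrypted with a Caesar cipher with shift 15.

Step 1: Reverse the shift by subtracting 15 from each letter position.
  E (position 4) -> position (4-15) mod 26 = 15 -> P
  J (position 9) -> position (9-15) mod 26 = 20 -> U
  O (position 14) -> position (14-15) mod 26 = 25 -> Z
  O (position 14) -> position (14-15) mod 26 = 25 -> Z
  A (position 0) -> position (0-15) mod 26 = 11 -> L
  T (position 19) -> position (19-15) mod 26 = 4 -> E
Decrypted message: PUZZLE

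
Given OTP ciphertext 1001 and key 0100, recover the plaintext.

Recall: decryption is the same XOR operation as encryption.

Step 1: XOR ciphertext with key:
  Ciphertext: 1001
  Key:        0100
  XOR:        1101
Step 2: Plaintext = 1101 = 13 in decimal.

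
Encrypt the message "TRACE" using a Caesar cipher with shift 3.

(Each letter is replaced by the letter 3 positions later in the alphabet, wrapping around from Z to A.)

Step 1: For each letter, shift forward by 3 positions (mod 26).
  T (position 19) -> position (19+3) mod 26 = 22 -> W
  R (position 17) -> position (17+3) mod 26 = 20 -> U
  A (position 0) -> position (0+3) mod 26 = 3 -> D
  C (position 2) -> position (2+3) mod 26 = 5 -> F
  E (position 4) -> position (4+3) mod 26 = 7 -> H
Result: WUDFH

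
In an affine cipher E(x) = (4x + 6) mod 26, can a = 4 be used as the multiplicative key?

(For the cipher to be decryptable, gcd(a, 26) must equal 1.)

Step 1: Compute gcd(4, 26).
Step 2: gcd(4, 26) = 2.
Since gcd = 2 != 1, 4 shares a common factor with 26, so it cannot be used.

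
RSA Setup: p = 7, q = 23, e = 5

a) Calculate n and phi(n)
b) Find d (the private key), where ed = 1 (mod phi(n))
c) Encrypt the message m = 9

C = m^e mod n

Step 1: n = 7 * 23 = 161.
Step 2: phi(n) = (7-1)(23-1) = 6 * 22 = 132.
Step 3: Find d = 5^(-1) mod 132 = 53.
  Verify: 5 * 53 = 265 = 1 (mod 132).
Step 4: C = 9^5 mod 161 = 123.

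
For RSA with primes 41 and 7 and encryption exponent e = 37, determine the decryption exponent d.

Step 1: n = 41 * 7 = 287.
Step 2: phi(n) = 40 * 6 = 240.
Step 3: Find d such that 37 * d = 1 (mod 240).
Step 4: d = 37^(-1) mod 240 = 13.
Verification: 37 * 13 = 481 = 2 * 240 + 1.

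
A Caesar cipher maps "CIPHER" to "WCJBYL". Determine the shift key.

Step 1: Compare first letters: C (position 2) -> W (position 22).
Step 2: Shift = (22 - 2) mod 26 = 20.
The shift value is 20.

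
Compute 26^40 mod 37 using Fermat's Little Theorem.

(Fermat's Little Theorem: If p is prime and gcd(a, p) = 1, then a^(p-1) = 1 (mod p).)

Step 1: Since 37 is prime, by Fermat's Little Theorem: 26^36 = 1 (mod 37).
Step 2: Reduce exponent: 40 mod 36 = 4.
Step 3: So 26^40 = 26^4 (mod 37).
Step 4: 26^4 mod 37 = 26.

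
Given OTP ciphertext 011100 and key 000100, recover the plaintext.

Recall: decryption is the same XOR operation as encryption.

Step 1: XOR ciphertext with key:
  Ciphertext: 011100
  Key:        000100
  XOR:        011000
Step 2: Plaintext = 011000 = 24 in decimal.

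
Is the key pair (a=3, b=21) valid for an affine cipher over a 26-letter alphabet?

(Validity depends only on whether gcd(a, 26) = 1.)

Step 1: Compute gcd(3, 26).
Step 2: gcd(3, 26) = 1.
Since gcd = 1, 3 is coprime with 26, so it is a valid key.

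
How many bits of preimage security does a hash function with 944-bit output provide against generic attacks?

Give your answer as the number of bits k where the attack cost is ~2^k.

Step 1: The hash has a 944-bit output.
Step 2: Preimage resistance means: given a digest h(x), it should be infeasible to find any input that hashes to it.
With a 944-bit output there are 2^944 possible digests, so a generic brute-force preimage search costs about 2^944 evaluations.
Step 3: Security level = 944 bits.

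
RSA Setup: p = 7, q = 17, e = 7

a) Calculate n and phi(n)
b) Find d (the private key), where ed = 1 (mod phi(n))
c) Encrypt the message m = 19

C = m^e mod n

Step 1: n = 7 * 17 = 119.
Step 2: phi(n) = (7-1)(17-1) = 6 * 16 = 96.
Step 3: Find d = 7^(-1) mod 96 = 55.
  Verify: 7 * 55 = 385 = 1 (mod 96).
Step 4: C = 19^7 mod 119 = 26.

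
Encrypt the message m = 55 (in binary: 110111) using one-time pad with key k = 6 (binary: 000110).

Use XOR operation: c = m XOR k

Step 1: Write out the XOR operation bit by bit:
  Message: 110111
  Key:     000110
  XOR:     110001
Step 2: Convert to decimal: 110001 = 49.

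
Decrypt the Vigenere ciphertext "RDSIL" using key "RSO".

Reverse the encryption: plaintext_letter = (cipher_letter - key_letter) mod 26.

Step 1: Extend key: RSORS
Step 2: Decrypt each letter (c - k) mod 26:
  R(17) - R(17) = (17-17) mod 26 = 0 = A
  D(3) - S(18) = (3-18) mod 26 = 11 = L
  S(18) - O(14) = (18-14) mod 26 = 4 = E
  I(8) - R(17) = (8-17) mod 26 = 17 = R
  L(11) - S(18) = (11-18) mod 26 = 19 = T
Plaintext: ALERT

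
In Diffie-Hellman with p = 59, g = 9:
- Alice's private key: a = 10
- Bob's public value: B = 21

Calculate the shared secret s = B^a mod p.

Step 1: s = B^a mod p = 21^10 mod 59.
  21^1 mod 59 = 21
  21^2 mod 59 = (21 * 21) mod 59 = 28
  21^3 mod 59 = (28 * 21) mod 59 = 57
  21^4 mod 59 = (57 * 21) mod 59 = 17
  21^5 mod 59 = (17 * 21) mod 59 = 3
  21^6 mod 59 = (3 * 21) mod 59 = 4
  21^7 mod 59 = (4 * 21) mod 59 = 25
  21^8 mod 59 = (25 * 21) mod 59 = 53
  21^9 mod 59 = (53 * 21) mod 59 = 51
  21^10 mod 59 = (51 * 21) mod 59 = 9
Result: shared secret = 9.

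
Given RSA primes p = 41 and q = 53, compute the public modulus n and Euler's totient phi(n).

Step 1: n = p * q = 41 * 53 = 2173.
Step 2: phi(n) = (p-1)(q-1) = 40 * 52 = 2080.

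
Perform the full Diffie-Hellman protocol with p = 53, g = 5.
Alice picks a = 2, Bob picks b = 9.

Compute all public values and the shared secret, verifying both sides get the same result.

Step 1: A = g^a mod p = 5^2 mod 53 = 25.
Step 2: B = g^b mod p = 5^9 mod 53 = 22.
Step 3: Alice computes s = B^a mod p = 22^2 mod 53 = 7.
Step 4: Bob computes s = A^b mod p = 25^9 mod 53 = 7.
Both sides agree: shared secret = 7.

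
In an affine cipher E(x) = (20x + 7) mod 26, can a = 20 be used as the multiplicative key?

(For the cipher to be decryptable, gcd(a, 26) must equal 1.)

Step 1: Compute gcd(20, 26).
Step 2: gcd(20, 26) = 2.
Since gcd = 2 != 1, 20 shares a common factor with 26, so it cannot be used.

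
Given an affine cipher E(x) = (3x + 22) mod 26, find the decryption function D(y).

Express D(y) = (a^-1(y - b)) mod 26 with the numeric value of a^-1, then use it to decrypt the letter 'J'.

Step 1: Find a^-1, the modular inverse of 3 mod 26.
Step 2: We need 3 * a^-1 = 1 (mod 26).
Step 3: 3 * 9 = 27 = 1 * 26 + 1, so a^-1 = 9.
Step 4: D(y) = 9(y - 22) mod 26.
Step 5: Apply to 'J' (y = 9): D(9) = 9 * (9 - 22) mod 26 = 9 * -13 mod 26 = 13 -> 'N'.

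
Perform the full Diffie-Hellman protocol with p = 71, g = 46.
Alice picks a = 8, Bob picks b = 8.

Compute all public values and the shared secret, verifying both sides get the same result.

Step 1: A = g^a mod p = 46^8 mod 71 = 5.
Step 2: B = g^b mod p = 46^8 mod 71 = 5.
Step 3: Alice computes s = B^a mod p = 5^8 mod 71 = 54.
Step 4: Bob computes s = A^b mod p = 5^8 mod 71 = 54.
Both sides agree: shared secret = 54.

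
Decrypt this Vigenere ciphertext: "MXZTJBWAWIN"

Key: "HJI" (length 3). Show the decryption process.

Step 1: Key 'HJI' has length 3. Extended key: HJIHJIHJIHJ
Step 2: Decrypt each position:
  M(12) - H(7) = 5 = F
  X(23) - J(9) = 14 = O
  Z(25) - I(8) = 17 = R
  T(19) - H(7) = 12 = M
  J(9) - J(9) = 0 = A
  B(1) - I(8) = 19 = T
  W(22) - H(7) = 15 = P
  A(0) - J(9) = 17 = R
  W(22) - I(8) = 14 = O
  I(8) - H(7) = 1 = B
  N(13) - J(9) = 4 = E
Plaintext: FORMATPROBE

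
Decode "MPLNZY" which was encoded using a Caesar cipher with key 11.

Step 1: Reverse the shift by subtracting 11 from each letter position.
  M (position 12) -> position (12-11) mod 26 = 1 -> B
  P (position 15) -> position (15-11) mod 26 = 4 -> E
  L (position 11) -> position (11-11) mod 26 = 0 -> A
  N (position 13) -> position (13-11) mod 26 = 2 -> C
  Z (position 25) -> position (25-11) mod 26 = 14 -> O
  Y (position 24) -> position (24-11) mod 26 = 13 -> N
Decrypted message: BEACON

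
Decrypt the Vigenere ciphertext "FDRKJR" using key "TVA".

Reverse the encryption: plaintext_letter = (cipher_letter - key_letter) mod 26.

Step 1: Extend key: TVATVA
Step 2: Decrypt each letter (c - k) mod 26:
  F(5) - T(19) = (5-19) mod 26 = 12 = M
  D(3) - V(21) = (3-21) mod 26 = 8 = I
  R(17) - A(0) = (17-0) mod 26 = 17 = R
  K(10) - T(19) = (10-19) mod 26 = 17 = R
  J(9) - V(21) = (9-21) mod 26 = 14 = O
  R(17) - A(0) = (17-0) mod 26 = 17 = R
Plaintext: MIRROR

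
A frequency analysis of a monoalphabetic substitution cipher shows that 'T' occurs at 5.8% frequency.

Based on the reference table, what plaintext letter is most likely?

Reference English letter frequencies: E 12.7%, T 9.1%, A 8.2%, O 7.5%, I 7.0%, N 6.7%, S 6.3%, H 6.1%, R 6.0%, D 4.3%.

Step 1: The observed frequency is 5.8%.
Step 2: Compare with English frequencies:
  E: 12.7% (difference: 6.9%)
  T: 9.1% (difference: 3.3%)
  A: 8.2% (difference: 2.4%)
  O: 7.5% (difference: 1.7%)
  I: 7.0% (difference: 1.2%)
  N: 6.7% (difference: 0.9%)
  S: 6.3% (difference: 0.5%)
  H: 6.1% (difference: 0.3%)
  R: 6.0% (difference: 0.2%) <-- closest
  D: 4.3% (difference: 1.5%)
Step 3: 'T' most likely represents 'R' (frequency 6.0%).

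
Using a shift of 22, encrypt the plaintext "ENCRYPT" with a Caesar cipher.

Step 1: For each letter, shift forward by 22 positions (mod 26).
  E (position 4) -> position (4+22) mod 26 = 0 -> A
  N (position 13) -> position (13+22) mod 26 = 9 -> J
  C (position 2) -> position (2+22) mod 26 = 24 -> Y
  R (position 17) -> position (17+22) mod 26 = 13 -> N
  Y (position 24) -> position (24+22) mod 26 = 20 -> U
  P (position 15) -> position (15+22) mod 26 = 11 -> L
  T (position 19) -> position (19+22) mod 26 = 15 -> P
Result: AJYNULP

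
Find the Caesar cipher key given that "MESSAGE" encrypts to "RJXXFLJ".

Step 1: Compare first letters: M (position 12) -> R (position 17).
Step 2: Shift = (17 - 12) mod 26 = 5.
The shift value is 5.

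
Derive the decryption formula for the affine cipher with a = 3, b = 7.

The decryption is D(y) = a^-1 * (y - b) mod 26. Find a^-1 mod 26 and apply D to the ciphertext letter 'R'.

Step 1: Find a^-1, the modular inverse of 3 mod 26.
Step 2: We need 3 * a^-1 = 1 (mod 26).
Step 3: 3 * 9 = 27 = 1 * 26 + 1, so a^-1 = 9.
Step 4: D(y) = 9(y - 7) mod 26.
Step 5: Apply to 'R' (y = 17): D(17) = 9 * (17 - 7) mod 26 = 9 * 10 mod 26 = 12 -> 'M'.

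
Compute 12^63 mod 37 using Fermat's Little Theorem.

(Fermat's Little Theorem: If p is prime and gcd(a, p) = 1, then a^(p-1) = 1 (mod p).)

Step 1: Since 37 is prime, by Fermat's Little Theorem: 12^36 = 1 (mod 37).
Step 2: Reduce exponent: 63 mod 36 = 27.
Step 3: So 12^63 = 12^27 (mod 37).
Step 4: 12^27 mod 37 = 1.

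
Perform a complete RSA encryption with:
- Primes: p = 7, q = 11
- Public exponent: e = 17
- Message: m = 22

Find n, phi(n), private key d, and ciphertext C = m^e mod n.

Step 1: n = 7 * 11 = 77.
Step 2: phi(n) = (7-1)(11-1) = 6 * 10 = 60.
Step 3: Find d = 17^(-1) mod 60 = 53.
  Verify: 17 * 53 = 901 = 1 (mod 60).
Step 4: C = 22^17 mod 77 = 22.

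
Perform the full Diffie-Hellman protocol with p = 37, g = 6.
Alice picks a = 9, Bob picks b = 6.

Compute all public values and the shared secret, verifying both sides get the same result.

Step 1: A = g^a mod p = 6^9 mod 37 = 6.
Step 2: B = g^b mod p = 6^6 mod 37 = 36.
Step 3: Alice computes s = B^a mod p = 36^9 mod 37 = 36.
Step 4: Bob computes s = A^b mod p = 6^6 mod 37 = 36.
Both sides agree: shared secret = 36.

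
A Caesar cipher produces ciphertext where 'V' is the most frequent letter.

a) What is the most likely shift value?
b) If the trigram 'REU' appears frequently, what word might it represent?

Step 1: In English, 'E' is the most frequent letter (12.7%).
Step 2: The most frequent ciphertext letter is 'V' (position 21).
Step 3: Shift = (21 - 4) mod 26 = 17.
Step 4: Decrypt 'REU' by shifting back 17:
  R -> A
  E -> N
  U -> D
Step 5: 'REU' decrypts to 'AND'.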